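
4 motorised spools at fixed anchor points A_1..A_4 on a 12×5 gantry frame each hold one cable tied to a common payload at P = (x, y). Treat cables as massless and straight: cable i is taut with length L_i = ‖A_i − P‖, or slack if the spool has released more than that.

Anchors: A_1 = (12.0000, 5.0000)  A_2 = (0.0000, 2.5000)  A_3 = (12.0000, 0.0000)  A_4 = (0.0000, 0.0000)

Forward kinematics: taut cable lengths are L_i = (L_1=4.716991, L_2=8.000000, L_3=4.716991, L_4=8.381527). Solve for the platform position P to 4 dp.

(8.0000, 2.5000)

each cable: (A_i−P)·(A_i−P) = L_i²; let c_i = ‖A_i‖²−L_i²
c_1 = 144.0000+25.0000−22.2500 = 146.7500
row 1: 24.0000x + 5.0000y = 204.5000  (c_2=-57.7500)
row 2: 0.0000x + 10.0000y = 25.0000  (c_3=121.7500)
row 3: 24.0000x + 10.0000y = 217.0000  (c_4=-70.2500)
Cramer on rows 1–2 → x = 8.0000, y = 2.5000
check cable 4: ‖A_4−P‖² = 70.2500 ≈ L_4² = 70.2500 ✓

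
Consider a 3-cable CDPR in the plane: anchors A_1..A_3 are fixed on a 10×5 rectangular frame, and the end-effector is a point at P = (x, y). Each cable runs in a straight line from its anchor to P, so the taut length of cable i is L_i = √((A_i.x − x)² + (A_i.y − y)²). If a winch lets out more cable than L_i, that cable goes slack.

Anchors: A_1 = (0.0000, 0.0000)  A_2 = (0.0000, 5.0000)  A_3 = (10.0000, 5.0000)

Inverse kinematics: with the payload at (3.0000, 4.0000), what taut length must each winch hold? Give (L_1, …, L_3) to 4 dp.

(5.0000, 3.1623, 7.0711)

cable 1: Δx=-3.0000, Δy=-4.0000; L_1 = √(Δx²+Δy²) = 5.0000
cable 2: Δx=-3.0000, Δy=1.0000; L_2 = √(Δx²+Δy²) = 3.1623
cable 3: Δx=7.0000, Δy=1.0000; L_3 = √(Δx²+Δy²) = 7.0711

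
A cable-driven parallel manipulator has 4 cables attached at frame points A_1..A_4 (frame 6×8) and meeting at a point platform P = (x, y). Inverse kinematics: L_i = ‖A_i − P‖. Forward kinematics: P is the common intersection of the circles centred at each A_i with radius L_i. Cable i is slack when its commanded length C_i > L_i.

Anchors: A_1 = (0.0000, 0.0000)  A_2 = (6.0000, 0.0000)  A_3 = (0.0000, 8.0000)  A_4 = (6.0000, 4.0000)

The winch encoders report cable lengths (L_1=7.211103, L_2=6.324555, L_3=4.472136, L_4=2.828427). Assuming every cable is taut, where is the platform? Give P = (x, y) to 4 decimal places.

(4.0000, 6.0000)

each cable: (A_i−P)·(A_i−P) = L_i²; let c_i = ‖A_i‖²−L_i²
c_1 = 0.0000+0.0000−52.0000 = -52.0000
row 1: -12.0000x + 0.0000y = -48.0000  (c_2=-4.0000)
row 2: 0.0000x − 16.0000y = -96.0000  (c_3=44.0000)
row 3: -12.0000x − 8.0000y = -96.0000  (c_4=44.0000)
Cramer on rows 1–2 → x = 4.0000, y = 6.0000
check cable 4: ‖A_4−P‖² = 8.0000 ≈ L_4² = 8.0000 ✓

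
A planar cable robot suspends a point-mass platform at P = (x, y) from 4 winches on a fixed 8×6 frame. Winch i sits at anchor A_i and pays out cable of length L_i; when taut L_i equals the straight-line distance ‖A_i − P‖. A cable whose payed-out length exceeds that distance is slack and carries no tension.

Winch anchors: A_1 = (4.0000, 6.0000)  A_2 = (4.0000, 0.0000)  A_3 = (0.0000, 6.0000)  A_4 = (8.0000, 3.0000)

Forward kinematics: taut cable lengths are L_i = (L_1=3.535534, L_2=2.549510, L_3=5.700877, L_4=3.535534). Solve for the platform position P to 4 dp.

(4.5000, 2.5000)

circle eqns → linear via eq_j − eq_1; set q_j = A_j·A_j − L_j²
q_1 = 16.0000+36.0000−12.5000 = 39.5000
0.0000·x + 12.0000·y = q_1−q_2 = 30.0000
8.0000·x + 0.0000·y = q_1−q_3 = 36.0000
-8.0000·x + 6.0000·y = q_1−q_4 = -21.0000
solve first two rows → x=4.5000, y=2.5000
check cable 4: ‖A_4−P‖² = 12.5000 ≈ L_4² = 12.5000 ✓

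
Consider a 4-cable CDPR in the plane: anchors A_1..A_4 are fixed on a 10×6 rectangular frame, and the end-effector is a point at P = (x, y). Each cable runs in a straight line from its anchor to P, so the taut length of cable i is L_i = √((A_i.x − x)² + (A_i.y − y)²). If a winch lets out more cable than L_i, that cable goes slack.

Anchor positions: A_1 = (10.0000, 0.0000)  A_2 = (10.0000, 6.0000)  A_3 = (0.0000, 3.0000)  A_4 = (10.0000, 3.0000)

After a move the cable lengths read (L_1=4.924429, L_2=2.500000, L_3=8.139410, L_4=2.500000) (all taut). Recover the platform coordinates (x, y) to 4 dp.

expand ‖A_i−P‖²=L_i² and subtract eq 1 (q_i ≔ ‖A_i‖²−L_i²)
q_1 = 100.0000+0.0000−24.2500 = 75.7500
eq1−eq2 → [0.0000  -12.0000]·P = -54.0000
eq1−eq3 → [20.0000  -6.0000]·P = 133.0000
eq1−eq4 → [0.0000  -6.0000]·P = -27.0000
2×2 solve → P = (8.0000, 4.5000)
check cable 4: ‖A_4−P‖² = 6.2500 ≈ L_4² = 6.2500 ✓

(8.0000, 4.5000)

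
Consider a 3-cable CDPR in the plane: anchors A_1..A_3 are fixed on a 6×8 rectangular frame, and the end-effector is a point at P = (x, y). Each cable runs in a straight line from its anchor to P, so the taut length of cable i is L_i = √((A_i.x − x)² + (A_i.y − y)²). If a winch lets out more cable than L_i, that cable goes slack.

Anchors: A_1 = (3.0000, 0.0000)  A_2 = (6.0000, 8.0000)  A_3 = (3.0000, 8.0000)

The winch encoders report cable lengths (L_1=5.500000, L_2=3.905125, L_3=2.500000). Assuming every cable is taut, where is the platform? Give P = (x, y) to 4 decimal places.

circle eqns → linear via eq_j − eq_1; set k_j = A_j·A_j − L_j²
k_1 = 9.0000+0.0000−30.2500 = -21.2500
-6.0000·x − 16.0000·y = k_1−k_2 = -106.0000
0.0000·x − 16.0000·y = k_1−k_3 = -88.0000
solve first two rows → x=3.0000, y=5.5000

(3.0000, 5.5000)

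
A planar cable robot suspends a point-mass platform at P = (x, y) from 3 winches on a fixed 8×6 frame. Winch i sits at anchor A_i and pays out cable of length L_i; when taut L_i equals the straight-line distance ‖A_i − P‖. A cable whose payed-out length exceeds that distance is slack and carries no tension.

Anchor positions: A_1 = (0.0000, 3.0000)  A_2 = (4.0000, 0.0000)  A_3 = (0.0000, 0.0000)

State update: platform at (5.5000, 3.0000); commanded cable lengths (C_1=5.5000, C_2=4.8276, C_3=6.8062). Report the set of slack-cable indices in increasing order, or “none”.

i=1: geometric 5.5000 vs commanded 5.5000 ⇒ taut
i=2: geometric 3.3541 vs commanded 4.8276 ⇒ slack
i=3: geometric 6.2650 vs commanded 6.8062 ⇒ slack

2, 3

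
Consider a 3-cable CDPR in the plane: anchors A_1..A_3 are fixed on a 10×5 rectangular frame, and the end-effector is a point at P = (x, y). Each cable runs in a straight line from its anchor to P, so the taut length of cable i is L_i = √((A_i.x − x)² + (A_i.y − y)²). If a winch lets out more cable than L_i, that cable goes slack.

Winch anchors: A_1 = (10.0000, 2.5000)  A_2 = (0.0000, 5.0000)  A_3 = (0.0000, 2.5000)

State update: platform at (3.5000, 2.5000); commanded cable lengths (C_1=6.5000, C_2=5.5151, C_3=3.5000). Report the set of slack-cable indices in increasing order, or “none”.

2

cable 1: √((6.5000)²+(0.0000)²)=6.5000, C_1=6.5000: taut
cable 2: √((-3.5000)²+(2.5000)²)=4.3012, C_2=5.5151: slack
cable 3: √((-3.5000)²+(0.0000)²)=3.5000, C_3=3.5000: taut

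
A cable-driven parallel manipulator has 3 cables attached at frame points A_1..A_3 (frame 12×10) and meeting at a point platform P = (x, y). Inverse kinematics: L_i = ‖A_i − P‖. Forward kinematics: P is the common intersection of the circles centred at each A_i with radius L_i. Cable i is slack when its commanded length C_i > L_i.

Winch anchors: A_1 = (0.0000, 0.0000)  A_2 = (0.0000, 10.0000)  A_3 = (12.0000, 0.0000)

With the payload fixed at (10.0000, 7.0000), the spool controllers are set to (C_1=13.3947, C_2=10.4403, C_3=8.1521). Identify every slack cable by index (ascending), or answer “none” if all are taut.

i=1: geometric 12.2066 vs commanded 13.3947 ⇒ slack
i=2: geometric 10.4403 vs commanded 10.4403 ⇒ taut
i=3: geometric 7.2801 vs commanded 8.1521 ⇒ slack

1, 3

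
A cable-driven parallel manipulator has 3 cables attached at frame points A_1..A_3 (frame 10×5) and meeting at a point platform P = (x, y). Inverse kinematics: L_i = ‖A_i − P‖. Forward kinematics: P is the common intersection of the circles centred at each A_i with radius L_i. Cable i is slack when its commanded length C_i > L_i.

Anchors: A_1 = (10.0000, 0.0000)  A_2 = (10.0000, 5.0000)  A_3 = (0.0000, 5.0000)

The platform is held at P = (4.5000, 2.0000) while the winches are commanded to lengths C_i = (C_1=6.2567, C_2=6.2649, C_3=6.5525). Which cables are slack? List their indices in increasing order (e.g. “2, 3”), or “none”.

1, 3

i=1: geometric 5.8523 vs commanded 6.2567 ⇒ slack
i=2: geometric 6.2650 vs commanded 6.2649 ⇒ taut
i=3: geometric 5.4083 vs commanded 6.5525 ⇒ slack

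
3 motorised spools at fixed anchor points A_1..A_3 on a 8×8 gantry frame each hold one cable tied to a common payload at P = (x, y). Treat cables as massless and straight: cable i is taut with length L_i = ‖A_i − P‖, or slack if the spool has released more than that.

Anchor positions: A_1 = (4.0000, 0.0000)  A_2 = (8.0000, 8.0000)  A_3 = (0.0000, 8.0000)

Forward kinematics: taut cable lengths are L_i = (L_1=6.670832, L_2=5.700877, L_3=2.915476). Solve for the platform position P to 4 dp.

each cable: (A_i−P)·(A_i−P) = L_i²; let k_i = ‖A_i‖²−L_i²
k_1 = 16.0000+0.0000−44.5000 = -28.5000
row 1: -8.0000x − 16.0000y = -124.0000  (k_2=95.5000)
row 2: 8.0000x − 16.0000y = -84.0000  (k_3=55.5000)
Cramer on rows 1–2 → x = 2.5000, y = 6.5000

(2.5000, 6.5000)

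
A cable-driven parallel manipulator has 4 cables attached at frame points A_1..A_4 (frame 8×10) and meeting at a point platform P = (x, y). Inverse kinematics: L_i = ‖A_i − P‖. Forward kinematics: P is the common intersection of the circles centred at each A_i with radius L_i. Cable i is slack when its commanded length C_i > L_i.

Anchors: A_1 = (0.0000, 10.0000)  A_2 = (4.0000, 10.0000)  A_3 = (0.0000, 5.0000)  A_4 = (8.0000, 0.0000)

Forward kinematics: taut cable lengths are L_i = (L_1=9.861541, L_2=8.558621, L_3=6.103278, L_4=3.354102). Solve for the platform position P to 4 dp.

expand ‖A_i−P‖²=L_i² and subtract eq 1 (q_i ≔ ‖A_i‖²−L_i²)
q_1 = 0.0000+100.0000−97.2500 = 2.7500
eq1−eq2 → [-8.0000  0.0000]·P = -40.0000
eq1−eq3 → [0.0000  10.0000]·P = 15.0000
eq1−eq4 → [-16.0000  20.0000]·P = -50.0000
2×2 solve → P = (5.0000, 1.5000)
check cable 4: ‖A_4−P‖² = 11.2500 ≈ L_4² = 11.2500 ✓

(5.0000, 1.5000)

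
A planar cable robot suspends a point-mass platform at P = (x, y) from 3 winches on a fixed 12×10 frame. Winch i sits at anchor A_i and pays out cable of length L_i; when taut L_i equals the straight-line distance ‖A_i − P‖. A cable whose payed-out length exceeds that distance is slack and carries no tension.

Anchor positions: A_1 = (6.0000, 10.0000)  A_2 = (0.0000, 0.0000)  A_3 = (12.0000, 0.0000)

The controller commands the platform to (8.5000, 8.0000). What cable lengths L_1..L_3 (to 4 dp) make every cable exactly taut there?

(3.2016, 11.6726, 8.7321)

cable 1: Δx=-2.5000, Δy=2.0000; L_1 = √(Δx²+Δy²) = 3.2016
cable 2: Δx=-8.5000, Δy=-8.0000; L_2 = √(Δx²+Δy²) = 11.6726
cable 3: Δx=3.5000, Δy=-8.0000; L_3 = √(Δx²+Δy²) = 8.7321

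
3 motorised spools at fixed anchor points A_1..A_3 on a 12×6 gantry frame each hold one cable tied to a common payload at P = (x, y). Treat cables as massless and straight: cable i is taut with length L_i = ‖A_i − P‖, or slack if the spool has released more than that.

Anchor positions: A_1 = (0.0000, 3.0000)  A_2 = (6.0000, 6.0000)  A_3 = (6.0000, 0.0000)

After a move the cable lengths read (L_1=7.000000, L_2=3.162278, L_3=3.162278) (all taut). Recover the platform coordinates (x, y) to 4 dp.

circle eqns → linear via eq_j − eq_1; set k_j = A_j·A_j − L_j²
k_1 = 0.0000+9.0000−49.0000 = -40.0000
-12.0000·x − 6.0000·y = k_1−k_2 = -102.0000
-12.0000·x + 6.0000·y = k_1−k_3 = -66.0000
solve first two rows → x=7.0000, y=3.0000

(7.0000, 3.0000)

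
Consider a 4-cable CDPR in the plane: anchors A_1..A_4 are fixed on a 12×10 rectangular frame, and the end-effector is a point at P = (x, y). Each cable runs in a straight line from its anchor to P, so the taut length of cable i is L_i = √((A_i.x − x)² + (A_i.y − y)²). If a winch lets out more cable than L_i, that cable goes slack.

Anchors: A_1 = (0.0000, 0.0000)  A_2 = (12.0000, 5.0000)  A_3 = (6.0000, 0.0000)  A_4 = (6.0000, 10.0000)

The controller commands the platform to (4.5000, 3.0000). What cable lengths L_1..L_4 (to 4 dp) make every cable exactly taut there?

cable 1: Δx=-4.5000, Δy=-3.0000; L_1 = √(Δx²+Δy²) = 5.4083
cable 2: Δx=7.5000, Δy=2.0000; L_2 = √(Δx²+Δy²) = 7.7621
cable 3: Δx=1.5000, Δy=-3.0000; L_3 = √(Δx²+Δy²) = 3.3541
cable 4: Δx=1.5000, Δy=7.0000; L_4 = √(Δx²+Δy²) = 7.1589

(5.4083, 7.7621, 3.3541, 7.1589)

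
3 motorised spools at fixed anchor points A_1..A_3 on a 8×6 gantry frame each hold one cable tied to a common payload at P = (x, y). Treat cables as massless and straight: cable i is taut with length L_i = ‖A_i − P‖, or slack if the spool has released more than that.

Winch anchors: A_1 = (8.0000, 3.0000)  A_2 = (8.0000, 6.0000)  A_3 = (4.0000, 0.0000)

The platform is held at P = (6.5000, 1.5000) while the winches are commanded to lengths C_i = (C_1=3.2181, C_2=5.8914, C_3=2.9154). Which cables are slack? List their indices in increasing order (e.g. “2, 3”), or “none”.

1, 2

cable 1: L_1 = ‖A_1−P‖ = 2.1213;  C_1 = 3.2181 → slack
cable 2: L_2 = ‖A_2−P‖ = 4.7434;  C_2 = 5.8914 → slack
cable 3: L_3 = ‖A_3−P‖ = 2.9155;  C_3 = 2.9154 → taut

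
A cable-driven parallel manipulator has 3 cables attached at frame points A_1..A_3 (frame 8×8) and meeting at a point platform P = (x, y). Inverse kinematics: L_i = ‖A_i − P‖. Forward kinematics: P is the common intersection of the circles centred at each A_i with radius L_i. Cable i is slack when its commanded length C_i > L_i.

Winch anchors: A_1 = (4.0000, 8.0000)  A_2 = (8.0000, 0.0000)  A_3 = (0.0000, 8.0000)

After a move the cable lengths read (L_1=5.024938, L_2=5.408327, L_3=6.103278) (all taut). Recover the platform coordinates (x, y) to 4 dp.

expand ‖A_i−P‖²=L_i² and subtract eq 1 (q_i ≔ ‖A_i‖²−L_i²)
q_1 = 16.0000+64.0000−25.2500 = 54.7500
eq1−eq2 → [-8.0000  16.0000]·P = 20.0000
eq1−eq3 → [8.0000  0.0000]·P = 28.0000
2×2 solve → P = (3.5000, 3.0000)

(3.5000, 3.0000)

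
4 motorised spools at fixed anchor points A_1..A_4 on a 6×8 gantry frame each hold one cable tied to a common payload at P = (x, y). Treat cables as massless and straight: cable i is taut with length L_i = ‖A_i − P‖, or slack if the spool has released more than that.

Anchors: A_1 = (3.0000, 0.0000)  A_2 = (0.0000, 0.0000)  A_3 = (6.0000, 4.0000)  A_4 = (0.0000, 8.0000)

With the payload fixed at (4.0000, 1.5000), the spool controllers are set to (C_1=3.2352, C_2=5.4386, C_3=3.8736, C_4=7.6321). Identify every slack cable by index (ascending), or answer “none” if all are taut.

cable 1: √((-1.0000)²+(-1.5000)²)=1.8028, C_1=3.2352: slack
cable 2: √((-4.0000)²+(-1.5000)²)=4.2720, C_2=5.4386: slack
cable 3: √((2.0000)²+(2.5000)²)=3.2016, C_3=3.8736: slack
cable 4: √((-4.0000)²+(6.5000)²)=7.6322, C_4=7.6321: taut

1, 2, 3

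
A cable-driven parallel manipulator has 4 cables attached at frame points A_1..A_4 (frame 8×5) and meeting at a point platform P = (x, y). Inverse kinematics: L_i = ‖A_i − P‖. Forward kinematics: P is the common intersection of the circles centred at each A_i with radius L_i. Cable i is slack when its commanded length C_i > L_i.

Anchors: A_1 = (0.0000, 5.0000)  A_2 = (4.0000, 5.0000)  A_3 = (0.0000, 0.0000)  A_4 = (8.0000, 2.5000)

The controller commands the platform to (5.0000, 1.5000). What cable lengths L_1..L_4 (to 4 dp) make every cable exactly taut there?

L_1: Δ = A_1−P = (-5.0000, 3.5000) → ‖Δ‖ = √37.2500 = 6.1033
L_2: Δ = A_2−P = (-1.0000, 3.5000) → ‖Δ‖ = √13.2500 = 3.6401
L_3: Δ = A_3−P = (-5.0000, -1.5000) → ‖Δ‖ = √27.2500 = 5.2202
L_4: Δ = A_4−P = (3.0000, 1.0000) → ‖Δ‖ = √10.0000 = 3.1623

(6.1033, 3.6401, 5.2202, 3.1623)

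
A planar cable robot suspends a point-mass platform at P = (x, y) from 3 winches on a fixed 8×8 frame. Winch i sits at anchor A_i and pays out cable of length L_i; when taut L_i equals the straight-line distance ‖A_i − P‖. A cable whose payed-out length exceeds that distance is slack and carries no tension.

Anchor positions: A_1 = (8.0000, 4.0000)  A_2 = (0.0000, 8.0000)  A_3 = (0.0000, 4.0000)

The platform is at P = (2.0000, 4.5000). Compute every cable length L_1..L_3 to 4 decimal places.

(6.0208, 4.0311, 2.0616)

cable 1: Δx=6.0000, Δy=-0.5000; L_1 = √(Δx²+Δy²) = 6.0208
cable 2: Δx=-2.0000, Δy=3.5000; L_2 = √(Δx²+Δy²) = 4.0311
cable 3: Δx=-2.0000, Δy=-0.5000; L_3 = √(Δx²+Δy²) = 2.0616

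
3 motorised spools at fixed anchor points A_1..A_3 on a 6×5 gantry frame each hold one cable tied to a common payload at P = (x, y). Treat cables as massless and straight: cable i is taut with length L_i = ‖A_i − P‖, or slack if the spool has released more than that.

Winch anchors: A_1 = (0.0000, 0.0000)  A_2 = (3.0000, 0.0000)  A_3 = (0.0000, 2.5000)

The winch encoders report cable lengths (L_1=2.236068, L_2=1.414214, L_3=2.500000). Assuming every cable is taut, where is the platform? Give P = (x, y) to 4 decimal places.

(2.0000, 1.0000)

each cable: (A_i−P)·(A_i−P) = L_i²; let k_i = ‖A_i‖²−L_i²
k_1 = 0.0000+0.0000−5.0000 = -5.0000
row 1: -6.0000x + 0.0000y = -12.0000  (k_2=7.0000)
row 2: 0.0000x − 5.0000y = -5.0000  (k_3=0.0000)
Cramer on rows 1–2 → x = 2.0000, y = 1.0000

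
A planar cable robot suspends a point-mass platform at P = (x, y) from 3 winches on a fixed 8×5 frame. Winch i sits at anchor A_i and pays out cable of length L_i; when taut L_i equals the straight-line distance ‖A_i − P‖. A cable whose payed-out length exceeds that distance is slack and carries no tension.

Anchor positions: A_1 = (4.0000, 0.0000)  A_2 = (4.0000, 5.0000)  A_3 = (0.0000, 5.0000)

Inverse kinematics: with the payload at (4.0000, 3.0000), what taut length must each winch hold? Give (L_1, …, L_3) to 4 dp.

L_1: Δ = A_1−P = (0.0000, -3.0000) → ‖Δ‖ = √9.0000 = 3.0000
L_2: Δ = A_2−P = (0.0000, 2.0000) → ‖Δ‖ = √4.0000 = 2.0000
L_3: Δ = A_3−P = (-4.0000, 2.0000) → ‖Δ‖ = √20.0000 = 4.4721

(3.0000, 2.0000, 4.4721)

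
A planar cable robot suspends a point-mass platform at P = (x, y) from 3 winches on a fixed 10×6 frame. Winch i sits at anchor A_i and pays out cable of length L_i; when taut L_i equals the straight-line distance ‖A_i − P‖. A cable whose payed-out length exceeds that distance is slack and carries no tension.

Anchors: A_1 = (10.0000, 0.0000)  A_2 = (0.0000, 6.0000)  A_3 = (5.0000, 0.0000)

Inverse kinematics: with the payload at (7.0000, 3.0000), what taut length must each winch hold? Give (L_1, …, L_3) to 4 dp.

(4.2426, 7.6158, 3.6056)

cable 1: Δx=3.0000, Δy=-3.0000; L_1 = √(Δx²+Δy²) = 4.2426
cable 2: Δx=-7.0000, Δy=3.0000; L_2 = √(Δx²+Δy²) = 7.6158
cable 3: Δx=-2.0000, Δy=-3.0000; L_3 = √(Δx²+Δy²) = 3.6056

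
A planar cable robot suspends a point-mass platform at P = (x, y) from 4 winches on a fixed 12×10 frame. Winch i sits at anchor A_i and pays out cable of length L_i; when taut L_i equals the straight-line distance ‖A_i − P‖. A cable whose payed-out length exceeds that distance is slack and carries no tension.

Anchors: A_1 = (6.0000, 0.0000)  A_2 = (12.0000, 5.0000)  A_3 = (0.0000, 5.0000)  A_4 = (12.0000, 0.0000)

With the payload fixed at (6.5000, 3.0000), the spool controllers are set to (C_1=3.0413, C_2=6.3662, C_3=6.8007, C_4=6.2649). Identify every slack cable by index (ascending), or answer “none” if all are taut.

2

cable 1: L_1 = ‖A_1−P‖ = 3.0414;  C_1 = 3.0413 → taut
cable 2: L_2 = ‖A_2−P‖ = 5.8523;  C_2 = 6.3662 → slack
cable 3: L_3 = ‖A_3−P‖ = 6.8007;  C_3 = 6.8007 → taut
cable 4: L_4 = ‖A_4−P‖ = 6.2650;  C_4 = 6.2649 → taut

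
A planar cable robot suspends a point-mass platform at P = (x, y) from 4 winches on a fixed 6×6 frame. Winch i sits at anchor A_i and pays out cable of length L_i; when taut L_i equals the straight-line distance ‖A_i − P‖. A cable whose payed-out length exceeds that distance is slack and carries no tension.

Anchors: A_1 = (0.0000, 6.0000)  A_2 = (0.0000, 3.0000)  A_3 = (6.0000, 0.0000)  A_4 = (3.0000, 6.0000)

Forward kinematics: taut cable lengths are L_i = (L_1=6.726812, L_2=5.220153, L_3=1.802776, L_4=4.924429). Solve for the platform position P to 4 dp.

(5.0000, 1.5000)

each cable: (A_i−P)·(A_i−P) = L_i²; let k_i = ‖A_i‖²−L_i²
k_1 = 0.0000+36.0000−45.2500 = -9.2500
row 1: 0.0000x + 6.0000y = 9.0000  (k_2=-18.2500)
row 2: -12.0000x + 12.0000y = -42.0000  (k_3=32.7500)
row 3: -6.0000x + 0.0000y = -30.0000  (k_4=20.7500)
Cramer on rows 1–2 → x = 5.0000, y = 1.5000
check cable 4: ‖A_4−P‖² = 24.2500 ≈ L_4² = 24.2500 ✓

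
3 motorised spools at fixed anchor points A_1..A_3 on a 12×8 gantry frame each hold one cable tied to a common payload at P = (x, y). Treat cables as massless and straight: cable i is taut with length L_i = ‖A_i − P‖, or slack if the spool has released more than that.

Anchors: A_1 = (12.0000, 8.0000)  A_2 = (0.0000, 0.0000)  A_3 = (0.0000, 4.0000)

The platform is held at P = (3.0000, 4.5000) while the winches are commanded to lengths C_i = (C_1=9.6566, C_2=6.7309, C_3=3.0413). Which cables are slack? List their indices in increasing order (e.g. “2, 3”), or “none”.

2

cable 1: L_1 = ‖A_1−P‖ = 9.6566;  C_1 = 9.6566 → taut
cable 2: L_2 = ‖A_2−P‖ = 5.4083;  C_2 = 6.7309 → slack
cable 3: L_3 = ‖A_3−P‖ = 3.0414;  C_3 = 3.0413 → taut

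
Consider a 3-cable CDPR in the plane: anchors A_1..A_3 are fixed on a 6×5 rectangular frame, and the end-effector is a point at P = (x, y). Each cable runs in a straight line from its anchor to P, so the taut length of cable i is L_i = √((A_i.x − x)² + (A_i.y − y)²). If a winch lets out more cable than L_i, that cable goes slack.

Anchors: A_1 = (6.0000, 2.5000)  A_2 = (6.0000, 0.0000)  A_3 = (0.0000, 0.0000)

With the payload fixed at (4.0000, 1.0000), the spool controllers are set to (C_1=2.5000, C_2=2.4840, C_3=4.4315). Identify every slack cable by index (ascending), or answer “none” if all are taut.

cable 1: √((2.0000)²+(1.5000)²)=2.5000, C_1=2.5000: taut
cable 2: √((2.0000)²+(-1.0000)²)=2.2361, C_2=2.4840: slack
cable 3: √((-4.0000)²+(-1.0000)²)=4.1231, C_3=4.4315: slack

2, 3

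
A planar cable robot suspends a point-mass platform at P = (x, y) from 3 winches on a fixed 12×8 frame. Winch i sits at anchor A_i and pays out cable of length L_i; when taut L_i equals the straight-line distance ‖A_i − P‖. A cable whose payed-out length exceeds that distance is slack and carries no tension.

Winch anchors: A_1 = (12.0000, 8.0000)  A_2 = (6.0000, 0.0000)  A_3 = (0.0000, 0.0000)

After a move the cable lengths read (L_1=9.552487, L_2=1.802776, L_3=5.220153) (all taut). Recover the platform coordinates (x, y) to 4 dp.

expand ‖A_i−P‖²=L_i² and subtract eq 1 (c_i ≔ ‖A_i‖²−L_i²)
c_1 = 144.0000+64.0000−91.2500 = 116.7500
eq1−eq2 → [12.0000  16.0000]·P = 84.0000
eq1−eq3 → [24.0000  16.0000]·P = 144.0000
2×2 solve → P = (5.0000, 1.5000)

(5.0000, 1.5000)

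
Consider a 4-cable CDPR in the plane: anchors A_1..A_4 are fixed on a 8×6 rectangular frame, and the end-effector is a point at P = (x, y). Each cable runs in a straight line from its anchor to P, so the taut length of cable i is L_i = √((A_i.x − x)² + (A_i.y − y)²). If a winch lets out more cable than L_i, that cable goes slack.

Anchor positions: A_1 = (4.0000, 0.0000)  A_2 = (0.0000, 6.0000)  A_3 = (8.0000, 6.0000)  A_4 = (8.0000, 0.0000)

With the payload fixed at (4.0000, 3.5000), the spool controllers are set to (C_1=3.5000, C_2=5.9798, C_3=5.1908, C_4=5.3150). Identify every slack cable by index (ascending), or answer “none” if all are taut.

2, 3

cable 1: √((0.0000)²+(-3.5000)²)=3.5000, C_1=3.5000: taut
cable 2: √((-4.0000)²+(2.5000)²)=4.7170, C_2=5.9798: slack
cable 3: √((4.0000)²+(2.5000)²)=4.7170, C_3=5.1908: slack
cable 4: √((4.0000)²+(-3.5000)²)=5.3151, C_4=5.3150: taut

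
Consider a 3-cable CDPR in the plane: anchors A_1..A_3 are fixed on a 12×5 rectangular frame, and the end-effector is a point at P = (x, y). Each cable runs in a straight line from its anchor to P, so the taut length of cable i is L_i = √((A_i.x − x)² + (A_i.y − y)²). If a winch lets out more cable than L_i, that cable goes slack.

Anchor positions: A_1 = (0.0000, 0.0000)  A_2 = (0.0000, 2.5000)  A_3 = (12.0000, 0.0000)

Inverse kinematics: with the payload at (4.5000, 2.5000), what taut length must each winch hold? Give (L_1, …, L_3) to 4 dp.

(5.1478, 4.5000, 7.9057)

L_1 = √((0.0000−4.5000)² + (0.0000−2.5000)²) = 5.1478
L_2 = √((0.0000−4.5000)² + (2.5000−2.5000)²) = 4.5000
L_3 = √((12.0000−4.5000)² + (0.0000−2.5000)²) = 7.9057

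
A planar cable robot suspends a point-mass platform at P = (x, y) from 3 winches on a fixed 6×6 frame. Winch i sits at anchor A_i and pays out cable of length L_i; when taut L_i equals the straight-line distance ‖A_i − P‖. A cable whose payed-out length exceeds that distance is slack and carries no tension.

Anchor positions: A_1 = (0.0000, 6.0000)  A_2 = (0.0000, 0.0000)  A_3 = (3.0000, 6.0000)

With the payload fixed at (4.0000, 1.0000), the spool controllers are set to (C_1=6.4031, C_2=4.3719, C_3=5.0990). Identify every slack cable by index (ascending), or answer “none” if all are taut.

cable 1: L_1 = ‖A_1−P‖ = 6.4031;  C_1 = 6.4031 → taut
cable 2: L_2 = ‖A_2−P‖ = 4.1231;  C_2 = 4.3719 → slack
cable 3: L_3 = ‖A_3−P‖ = 5.0990;  C_3 = 5.0990 → taut

2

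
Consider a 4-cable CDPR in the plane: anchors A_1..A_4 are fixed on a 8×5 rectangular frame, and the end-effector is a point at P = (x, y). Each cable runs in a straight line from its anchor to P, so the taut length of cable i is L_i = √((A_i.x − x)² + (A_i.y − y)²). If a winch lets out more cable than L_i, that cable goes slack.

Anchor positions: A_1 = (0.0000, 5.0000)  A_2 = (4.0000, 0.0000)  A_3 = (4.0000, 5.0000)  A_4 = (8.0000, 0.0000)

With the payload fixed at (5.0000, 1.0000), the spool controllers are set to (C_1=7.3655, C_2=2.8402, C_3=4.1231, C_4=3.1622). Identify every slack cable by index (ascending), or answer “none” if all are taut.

cable 1: √((-5.0000)²+(4.0000)²)=6.4031, C_1=7.3655: slack
cable 2: √((-1.0000)²+(-1.0000)²)=1.4142, C_2=2.8402: slack
cable 3: √((-1.0000)²+(4.0000)²)=4.1231, C_3=4.1231: taut
cable 4: √((3.0000)²+(-1.0000)²)=3.1623, C_4=3.1622: taut

1, 2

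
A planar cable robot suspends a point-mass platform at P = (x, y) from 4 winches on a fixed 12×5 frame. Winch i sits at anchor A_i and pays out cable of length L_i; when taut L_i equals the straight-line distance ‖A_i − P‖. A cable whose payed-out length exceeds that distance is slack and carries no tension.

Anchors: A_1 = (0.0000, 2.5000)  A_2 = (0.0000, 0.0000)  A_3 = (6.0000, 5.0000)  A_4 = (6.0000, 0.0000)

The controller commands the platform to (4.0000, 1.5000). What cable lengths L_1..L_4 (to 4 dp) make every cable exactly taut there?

(4.1231, 4.2720, 4.0311, 2.5000)

L_1: Δ = A_1−P = (-4.0000, 1.0000) → ‖Δ‖ = √17.0000 = 4.1231
L_2: Δ = A_2−P = (-4.0000, -1.5000) → ‖Δ‖ = √18.2500 = 4.2720
L_3: Δ = A_3−P = (2.0000, 3.5000) → ‖Δ‖ = √16.2500 = 4.0311
L_4: Δ = A_4−P = (2.0000, -1.5000) → ‖Δ‖ = √6.2500 = 2.5000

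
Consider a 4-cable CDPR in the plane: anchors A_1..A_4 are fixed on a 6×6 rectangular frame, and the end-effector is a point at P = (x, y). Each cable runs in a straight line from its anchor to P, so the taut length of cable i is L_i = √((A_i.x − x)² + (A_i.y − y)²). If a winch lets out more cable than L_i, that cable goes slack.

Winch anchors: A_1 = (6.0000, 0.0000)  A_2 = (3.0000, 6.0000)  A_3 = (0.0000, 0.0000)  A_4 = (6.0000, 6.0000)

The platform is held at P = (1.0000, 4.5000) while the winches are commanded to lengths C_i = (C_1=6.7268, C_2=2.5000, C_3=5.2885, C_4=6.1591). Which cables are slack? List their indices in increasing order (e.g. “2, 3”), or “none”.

cable 1: √((5.0000)²+(-4.5000)²)=6.7268, C_1=6.7268: taut
cable 2: √((2.0000)²+(1.5000)²)=2.5000, C_2=2.5000: taut
cable 3: √((-1.0000)²+(-4.5000)²)=4.6098, C_3=5.2885: slack
cable 4: √((5.0000)²+(1.5000)²)=5.2202, C_4=6.1591: slack

3, 4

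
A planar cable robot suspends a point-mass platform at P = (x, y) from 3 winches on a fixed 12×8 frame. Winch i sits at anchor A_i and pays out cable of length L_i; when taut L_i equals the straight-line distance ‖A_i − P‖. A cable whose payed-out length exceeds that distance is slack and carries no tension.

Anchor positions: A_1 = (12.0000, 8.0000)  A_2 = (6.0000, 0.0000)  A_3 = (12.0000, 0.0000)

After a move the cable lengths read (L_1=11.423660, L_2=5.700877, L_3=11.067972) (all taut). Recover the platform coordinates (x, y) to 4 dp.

each cable: (A_i−P)·(A_i−P) = L_i²; let c_i = ‖A_i‖²−L_i²
c_1 = 144.0000+64.0000−130.5000 = 77.5000
row 1: 12.0000x + 16.0000y = 74.0000  (c_2=3.5000)
row 2: 0.0000x + 16.0000y = 56.0000  (c_3=21.5000)
Cramer on rows 1–2 → x = 1.5000, y = 3.5000

(1.5000, 3.5000)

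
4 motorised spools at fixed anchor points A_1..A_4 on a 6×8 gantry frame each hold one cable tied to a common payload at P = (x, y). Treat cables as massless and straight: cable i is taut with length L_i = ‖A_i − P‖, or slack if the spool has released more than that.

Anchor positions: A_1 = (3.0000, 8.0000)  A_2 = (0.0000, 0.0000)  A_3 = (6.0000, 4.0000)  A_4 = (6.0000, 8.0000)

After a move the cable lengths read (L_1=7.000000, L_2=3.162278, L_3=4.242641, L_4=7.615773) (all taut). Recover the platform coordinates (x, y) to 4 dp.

(3.0000, 1.0000)

circle eqns → linear via eq_j − eq_1; set k_j = A_j·A_j − L_j²
k_1 = 9.0000+64.0000−49.0000 = 24.0000
6.0000·x + 16.0000·y = k_1−k_2 = 34.0000
-6.0000·x + 8.0000·y = k_1−k_3 = -10.0000
-6.0000·x + 0.0000·y = k_1−k_4 = -18.0000
solve first two rows → x=3.0000, y=1.0000
check cable 4: ‖A_4−P‖² = 58.0000 ≈ L_4² = 58.0000 ✓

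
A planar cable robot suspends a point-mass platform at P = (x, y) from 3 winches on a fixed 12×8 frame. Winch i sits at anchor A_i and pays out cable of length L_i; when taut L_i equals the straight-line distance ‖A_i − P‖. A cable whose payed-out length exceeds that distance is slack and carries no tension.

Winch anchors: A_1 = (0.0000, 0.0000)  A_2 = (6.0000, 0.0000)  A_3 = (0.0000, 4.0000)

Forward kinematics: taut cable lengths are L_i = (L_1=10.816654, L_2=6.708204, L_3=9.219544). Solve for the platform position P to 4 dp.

circle eqns → linear via eq_j − eq_1; set k_j = A_j·A_j − L_j²
k_1 = 0.0000+0.0000−117.0000 = -117.0000
-12.0000·x + 0.0000·y = k_1−k_2 = -108.0000
0.0000·x − 8.0000·y = k_1−k_3 = -48.0000
solve first two rows → x=9.0000, y=6.0000

(9.0000, 6.0000)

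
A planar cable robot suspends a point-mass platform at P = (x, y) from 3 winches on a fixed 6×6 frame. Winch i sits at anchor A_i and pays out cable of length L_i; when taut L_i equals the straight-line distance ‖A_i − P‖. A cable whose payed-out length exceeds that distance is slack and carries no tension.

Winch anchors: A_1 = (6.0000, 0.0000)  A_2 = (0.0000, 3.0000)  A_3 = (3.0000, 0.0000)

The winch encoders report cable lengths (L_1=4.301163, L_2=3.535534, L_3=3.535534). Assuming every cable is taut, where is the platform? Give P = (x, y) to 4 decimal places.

circle eqns → linear via eq_j − eq_1; set q_j = A_j·A_j − L_j²
q_1 = 36.0000+0.0000−18.5000 = 17.5000
12.0000·x − 6.0000·y = q_1−q_2 = 21.0000
6.0000·x + 0.0000·y = q_1−q_3 = 21.0000
solve first two rows → x=3.5000, y=3.5000

(3.5000, 3.5000)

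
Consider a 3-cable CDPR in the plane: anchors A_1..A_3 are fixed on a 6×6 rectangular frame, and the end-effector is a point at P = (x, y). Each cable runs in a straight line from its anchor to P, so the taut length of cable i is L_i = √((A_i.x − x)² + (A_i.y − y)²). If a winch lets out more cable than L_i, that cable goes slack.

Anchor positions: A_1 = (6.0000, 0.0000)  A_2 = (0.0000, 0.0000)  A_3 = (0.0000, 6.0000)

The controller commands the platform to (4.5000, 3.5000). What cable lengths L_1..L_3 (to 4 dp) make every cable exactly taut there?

L_1 = √((6.0000−4.5000)² + (0.0000−3.5000)²) = 3.8079
L_2 = √((0.0000−4.5000)² + (0.0000−3.5000)²) = 5.7009
L_3 = √((0.0000−4.5000)² + (6.0000−3.5000)²) = 5.1478

(3.8079, 5.7009, 5.1478)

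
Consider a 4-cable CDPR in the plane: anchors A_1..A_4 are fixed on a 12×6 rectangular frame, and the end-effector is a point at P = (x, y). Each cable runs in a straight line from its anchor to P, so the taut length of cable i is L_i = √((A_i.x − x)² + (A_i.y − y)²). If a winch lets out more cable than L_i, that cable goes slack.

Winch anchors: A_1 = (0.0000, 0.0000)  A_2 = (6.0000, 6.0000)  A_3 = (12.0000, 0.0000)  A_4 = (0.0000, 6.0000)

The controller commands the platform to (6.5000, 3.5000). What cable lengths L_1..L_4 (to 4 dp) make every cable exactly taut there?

(7.3824, 2.5495, 6.5192, 6.9642)

cable 1: Δx=-6.5000, Δy=-3.5000; L_1 = √(Δx²+Δy²) = 7.3824
cable 2: Δx=-0.5000, Δy=2.5000; L_2 = √(Δx²+Δy²) = 2.5495
cable 3: Δx=5.5000, Δy=-3.5000; L_3 = √(Δx²+Δy²) = 6.5192
cable 4: Δx=-6.5000, Δy=2.5000; L_4 = √(Δx²+Δy²) = 6.9642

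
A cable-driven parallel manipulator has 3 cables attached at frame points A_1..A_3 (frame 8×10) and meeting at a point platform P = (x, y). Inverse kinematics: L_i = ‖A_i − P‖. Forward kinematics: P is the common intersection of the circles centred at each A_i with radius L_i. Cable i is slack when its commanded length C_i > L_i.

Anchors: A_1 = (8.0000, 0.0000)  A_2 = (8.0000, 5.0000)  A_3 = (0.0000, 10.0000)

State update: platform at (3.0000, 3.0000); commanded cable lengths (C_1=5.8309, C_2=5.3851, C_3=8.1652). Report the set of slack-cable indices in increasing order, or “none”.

cable 1: L_1 = ‖A_1−P‖ = 5.8310;  C_1 = 5.8309 → taut
cable 2: L_2 = ‖A_2−P‖ = 5.3852;  C_2 = 5.3851 → taut
cable 3: L_3 = ‖A_3−P‖ = 7.6158;  C_3 = 8.1652 → slack

3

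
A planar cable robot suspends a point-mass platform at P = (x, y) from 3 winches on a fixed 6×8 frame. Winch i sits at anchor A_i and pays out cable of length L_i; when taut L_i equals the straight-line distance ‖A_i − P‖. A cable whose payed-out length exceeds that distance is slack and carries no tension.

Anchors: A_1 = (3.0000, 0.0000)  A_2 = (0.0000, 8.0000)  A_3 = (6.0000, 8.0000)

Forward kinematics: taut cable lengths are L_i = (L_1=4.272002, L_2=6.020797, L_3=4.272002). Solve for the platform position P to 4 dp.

circle eqns → linear via eq_j − eq_1; set q_j = A_j·A_j − L_j²
q_1 = 9.0000+0.0000−18.2500 = -9.2500
6.0000·x − 16.0000·y = q_1−q_2 = -37.0000
-6.0000·x − 16.0000·y = q_1−q_3 = -91.0000
solve first two rows → x=4.5000, y=4.0000

(4.5000, 4.0000)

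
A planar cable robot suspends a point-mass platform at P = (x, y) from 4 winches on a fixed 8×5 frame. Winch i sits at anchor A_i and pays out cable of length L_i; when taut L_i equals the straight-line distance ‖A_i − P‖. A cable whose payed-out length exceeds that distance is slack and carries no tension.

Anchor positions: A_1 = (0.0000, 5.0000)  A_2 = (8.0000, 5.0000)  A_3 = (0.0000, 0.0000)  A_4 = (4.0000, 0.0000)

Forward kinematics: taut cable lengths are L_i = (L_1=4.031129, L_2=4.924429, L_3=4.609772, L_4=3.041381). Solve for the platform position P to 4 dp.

expand ‖A_i−P‖²=L_i² and subtract eq 1 (q_i ≔ ‖A_i‖²−L_i²)
q_1 = 0.0000+25.0000−16.2500 = 8.7500
eq1−eq2 → [-16.0000  0.0000]·P = -56.0000
eq1−eq3 → [0.0000  10.0000]·P = 30.0000
eq1−eq4 → [-8.0000  10.0000]·P = 2.0000
2×2 solve → P = (3.5000, 3.0000)
check cable 4: ‖A_4−P‖² = 9.2500 ≈ L_4² = 9.2500 ✓

(3.5000, 3.0000)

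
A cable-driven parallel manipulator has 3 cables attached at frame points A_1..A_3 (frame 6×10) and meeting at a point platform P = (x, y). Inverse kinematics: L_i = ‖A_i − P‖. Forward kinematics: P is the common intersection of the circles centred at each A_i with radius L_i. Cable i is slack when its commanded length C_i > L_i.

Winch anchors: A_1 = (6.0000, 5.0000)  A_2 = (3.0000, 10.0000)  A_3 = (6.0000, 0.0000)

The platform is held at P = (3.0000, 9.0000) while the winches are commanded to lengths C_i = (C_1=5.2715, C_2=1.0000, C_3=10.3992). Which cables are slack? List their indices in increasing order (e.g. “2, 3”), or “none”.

1, 3

cable 1: L_1 = ‖A_1−P‖ = 5.0000;  C_1 = 5.2715 → slack
cable 2: L_2 = ‖A_2−P‖ = 1.0000;  C_2 = 1.0000 → taut
cable 3: L_3 = ‖A_3−P‖ = 9.4868;  C_3 = 10.3992 → slack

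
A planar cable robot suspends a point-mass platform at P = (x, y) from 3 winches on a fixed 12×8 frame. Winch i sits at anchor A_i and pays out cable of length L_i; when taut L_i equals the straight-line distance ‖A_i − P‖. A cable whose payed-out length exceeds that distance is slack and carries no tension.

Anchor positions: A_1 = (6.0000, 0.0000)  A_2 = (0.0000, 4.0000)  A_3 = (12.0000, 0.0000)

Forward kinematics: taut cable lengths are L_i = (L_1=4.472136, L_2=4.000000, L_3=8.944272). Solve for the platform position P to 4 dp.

(4.0000, 4.0000)

circle eqns → linear via eq_j − eq_1; set q_j = A_j·A_j − L_j²
q_1 = 36.0000+0.0000−20.0000 = 16.0000
12.0000·x − 8.0000·y = q_1−q_2 = 16.0000
-12.0000·x + 0.0000·y = q_1−q_3 = -48.0000
solve first two rows → x=4.0000, y=4.0000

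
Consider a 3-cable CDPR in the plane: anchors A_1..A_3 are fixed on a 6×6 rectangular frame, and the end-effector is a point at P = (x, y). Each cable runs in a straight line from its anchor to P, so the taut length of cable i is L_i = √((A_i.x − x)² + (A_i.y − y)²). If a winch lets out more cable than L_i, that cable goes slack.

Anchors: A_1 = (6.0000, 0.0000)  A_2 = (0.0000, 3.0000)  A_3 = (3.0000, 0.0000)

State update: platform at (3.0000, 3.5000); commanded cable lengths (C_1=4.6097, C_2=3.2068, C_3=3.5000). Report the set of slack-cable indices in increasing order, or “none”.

2

cable 1: √((3.0000)²+(-3.5000)²)=4.6098, C_1=4.6097: taut
cable 2: √((-3.0000)²+(-0.5000)²)=3.0414, C_2=3.2068: slack
cable 3: √((0.0000)²+(-3.5000)²)=3.5000, C_3=3.5000: taut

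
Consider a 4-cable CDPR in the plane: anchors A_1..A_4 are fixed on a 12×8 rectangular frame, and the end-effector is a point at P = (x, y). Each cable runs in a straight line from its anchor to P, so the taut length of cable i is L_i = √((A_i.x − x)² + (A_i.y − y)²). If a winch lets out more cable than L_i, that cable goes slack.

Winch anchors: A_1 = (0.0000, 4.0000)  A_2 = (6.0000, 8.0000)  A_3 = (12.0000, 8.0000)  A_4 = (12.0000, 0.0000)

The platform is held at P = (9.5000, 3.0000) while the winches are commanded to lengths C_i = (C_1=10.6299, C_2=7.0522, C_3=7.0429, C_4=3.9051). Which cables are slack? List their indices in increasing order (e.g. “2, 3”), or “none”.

1, 2, 3

i=1: geometric 9.5525 vs commanded 10.6299 ⇒ slack
i=2: geometric 6.1033 vs commanded 7.0522 ⇒ slack
i=3: geometric 5.5902 vs commanded 7.0429 ⇒ slack
i=4: geometric 3.9051 vs commanded 3.9051 ⇒ taut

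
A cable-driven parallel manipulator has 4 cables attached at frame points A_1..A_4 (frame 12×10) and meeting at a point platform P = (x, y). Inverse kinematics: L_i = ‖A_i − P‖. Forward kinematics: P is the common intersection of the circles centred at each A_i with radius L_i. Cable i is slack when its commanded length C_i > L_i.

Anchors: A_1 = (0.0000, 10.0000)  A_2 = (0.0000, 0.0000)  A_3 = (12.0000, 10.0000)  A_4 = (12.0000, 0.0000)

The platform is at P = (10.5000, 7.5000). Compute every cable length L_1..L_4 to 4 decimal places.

(10.7935, 12.9035, 2.9155, 7.6485)

L_1 = √((0.0000−10.5000)² + (10.0000−7.5000)²) = 10.7935
L_2 = √((0.0000−10.5000)² + (0.0000−7.5000)²) = 12.9035
L_3 = √((12.0000−10.5000)² + (10.0000−7.5000)²) = 2.9155
L_4 = √((12.0000−10.5000)² + (0.0000−7.5000)²) = 7.6485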